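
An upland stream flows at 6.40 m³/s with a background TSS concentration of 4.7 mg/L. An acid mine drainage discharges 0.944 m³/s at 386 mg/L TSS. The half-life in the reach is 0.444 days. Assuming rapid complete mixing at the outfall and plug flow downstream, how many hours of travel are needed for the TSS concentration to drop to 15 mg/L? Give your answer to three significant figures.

After mixing, C = (6.400·4.700 + 0.9440·386.0) / 7.344 = 394.5/7.344 = 53.71 mg/L.
Half-life 0.444 d → k = ln 2 / 0.444 = 1.561 d⁻¹.
53.71·exp(−k·t) = 15 → t = ln(53.71/15)/k = 70600 s = 19.61 h.

19.6 h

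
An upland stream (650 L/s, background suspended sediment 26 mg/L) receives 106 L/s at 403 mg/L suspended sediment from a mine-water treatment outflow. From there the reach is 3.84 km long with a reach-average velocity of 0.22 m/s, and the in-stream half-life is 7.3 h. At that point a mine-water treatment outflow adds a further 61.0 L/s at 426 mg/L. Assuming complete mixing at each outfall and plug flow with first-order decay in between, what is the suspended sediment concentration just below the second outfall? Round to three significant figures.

After mixing, C = (650.0·26.00 + 106.0·403.0) / 756.0 = 59620/756.0 = 78.86 mg/L; combined flow 756.0 L/s.
Travel time t = 3.84·1000 / 0.22 = 17450 s = 4.848 h.
Half-life 7.3 h → k = ln 2 / 7.3 = 0.09495 h⁻¹ = 2.279 d⁻¹.
After decay, C = 78.86 × e^(−kt) = 78.86 × 0.6310 = 49.76 mg/L.
Second outfall: C = (756.0·49.76 + 61.00·426.0)/817.0 = 77.86 mg/L.

77.9 mg/L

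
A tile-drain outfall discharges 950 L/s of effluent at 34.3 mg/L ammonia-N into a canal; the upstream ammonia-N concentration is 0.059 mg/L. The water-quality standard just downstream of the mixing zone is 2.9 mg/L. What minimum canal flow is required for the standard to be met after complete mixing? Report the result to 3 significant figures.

Set C_mix = 2.9: (Q·0.05900 + 950.0·34.30) / (Q + 950.0) = 2.9
→ Q = 950.0·(34.30 − 2.9)/(2.9 − 0.05900) = 10500 L/s.

10500 L/s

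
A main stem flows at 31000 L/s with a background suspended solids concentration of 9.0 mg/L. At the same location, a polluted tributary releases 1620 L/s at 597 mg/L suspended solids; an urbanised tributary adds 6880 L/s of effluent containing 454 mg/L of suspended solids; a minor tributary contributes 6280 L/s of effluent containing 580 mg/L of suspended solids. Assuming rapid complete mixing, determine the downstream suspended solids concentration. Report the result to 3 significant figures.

175 mg/L

Mass balance: C = (31000·9.000 + 1620·597.0 + 6880·454.0 + 6280·580.0) / 45780 = 8012000/45780 = 175.0 mg/L.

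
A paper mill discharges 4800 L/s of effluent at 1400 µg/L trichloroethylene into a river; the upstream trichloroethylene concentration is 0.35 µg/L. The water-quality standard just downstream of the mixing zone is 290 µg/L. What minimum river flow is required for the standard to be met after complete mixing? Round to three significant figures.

Set C_mix = 290: (Q·0.3500 + 4800·1400) / (Q + 4800) = 290
→ Q = 4800·(1400 − 290)/(290 − 0.3500) = 18390 L/s.

18400 L/s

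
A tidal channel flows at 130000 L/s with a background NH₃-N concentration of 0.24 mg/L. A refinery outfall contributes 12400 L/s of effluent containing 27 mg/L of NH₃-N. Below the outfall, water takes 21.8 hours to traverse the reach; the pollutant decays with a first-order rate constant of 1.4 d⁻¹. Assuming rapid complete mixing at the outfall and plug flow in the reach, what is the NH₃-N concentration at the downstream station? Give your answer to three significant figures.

0.721 mg/L

After mixing, C = (130000·0.2400 + 12400·27.00) / 142400 = 366000/142400 = 2.570 mg/L.
Applying C = C₀e^(−kt): 2.570 × 0.2804 = 0.7206 mg/L.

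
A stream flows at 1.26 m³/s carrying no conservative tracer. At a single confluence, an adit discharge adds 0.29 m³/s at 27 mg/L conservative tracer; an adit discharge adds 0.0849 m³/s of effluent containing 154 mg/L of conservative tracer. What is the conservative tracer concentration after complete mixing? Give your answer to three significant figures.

12.8 mg/L

Mixed concentration C = ΣQC/ΣQ = (1.260·0 + 0.2900·27.00 + 0.08490·154.0) / 1.635 = 20.90/1.635 = 12.79 mg/L.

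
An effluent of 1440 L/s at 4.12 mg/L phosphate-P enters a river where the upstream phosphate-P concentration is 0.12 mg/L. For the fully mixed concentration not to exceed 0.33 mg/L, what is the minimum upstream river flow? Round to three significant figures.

Set C_mix = 0.33: (Q·0.1200 + 1440·4.120) / (Q + 1440) = 0.33
→ Q = 1440·(4.120 − 0.33)/(0.33 − 0.1200) = 25990 L/s.

26000 L/s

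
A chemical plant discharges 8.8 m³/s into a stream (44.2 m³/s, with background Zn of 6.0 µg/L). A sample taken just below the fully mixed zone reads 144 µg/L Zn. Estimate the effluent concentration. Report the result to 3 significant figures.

837 µg/L

Mass balance: 44.20·6.000 + 8.800·Cₑ = 53.00·144.0
→ Cₑ = (53.00·144.0 − 44.20·6.000) / 8.800 = 837.1 µg/L.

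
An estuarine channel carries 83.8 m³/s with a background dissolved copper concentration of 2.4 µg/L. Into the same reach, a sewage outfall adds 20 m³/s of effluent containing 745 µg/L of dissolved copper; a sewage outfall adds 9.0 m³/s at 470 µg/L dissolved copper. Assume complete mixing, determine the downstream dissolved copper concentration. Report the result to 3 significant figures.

Conservation of mass: C = (83.80·2.400 + 20.00·745.0 + 9.000·470.0) / 112.8 = 19330/112.8 = 171.4 µg/L.

171 µg/L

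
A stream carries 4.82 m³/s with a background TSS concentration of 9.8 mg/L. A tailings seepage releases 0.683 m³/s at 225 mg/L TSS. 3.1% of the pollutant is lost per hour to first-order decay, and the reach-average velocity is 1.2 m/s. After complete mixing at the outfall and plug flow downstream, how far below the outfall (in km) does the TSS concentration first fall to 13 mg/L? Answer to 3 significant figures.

Flow-weighted average: C = (4.820·9.800 + 0.6830·225.0) / 5.503 = 200.9/5.503 = 36.51 mg/L.
3.1%/h lost → k = −ln(1 − 0.031) = 0.03149 h⁻¹.
Set 36.51·exp(−k·t) = 13 → t = ln(36.51/13)/k = 118000 s = 32.79 h.
Distance = v·t = 1.2·118000 = 141700 m = 141.7 km.

142 km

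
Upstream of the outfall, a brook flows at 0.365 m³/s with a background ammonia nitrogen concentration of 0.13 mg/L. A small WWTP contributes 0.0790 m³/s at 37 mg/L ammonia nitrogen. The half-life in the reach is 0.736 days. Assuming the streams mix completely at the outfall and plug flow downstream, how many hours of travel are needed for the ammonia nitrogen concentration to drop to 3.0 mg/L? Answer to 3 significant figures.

20.4 h

Mixed concentration C = ΣQC/ΣQ = (0.3650·0.1300 + 0.07900·37.00) / 0.4440 = 2.970/0.4440 = 6.690 mg/L.
Half-life 0.736 d → k = ln 2 / 0.736 = 0.9418 d⁻¹.
6.690·exp(−k·t) = 3.0 → t = ln(6.690/3.0)/k = 73580 s = 20.44 h.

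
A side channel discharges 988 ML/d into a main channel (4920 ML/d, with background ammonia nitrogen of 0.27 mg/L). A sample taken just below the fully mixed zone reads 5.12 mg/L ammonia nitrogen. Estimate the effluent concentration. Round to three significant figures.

29.3 mg/L

Mass balance: 4920·0.2700 + 988.0·Cₑ = 5908·5.120
→ Cₑ = (5908·5.120 − 4920·0.2700) / 988.0 = 29.27 mg/L.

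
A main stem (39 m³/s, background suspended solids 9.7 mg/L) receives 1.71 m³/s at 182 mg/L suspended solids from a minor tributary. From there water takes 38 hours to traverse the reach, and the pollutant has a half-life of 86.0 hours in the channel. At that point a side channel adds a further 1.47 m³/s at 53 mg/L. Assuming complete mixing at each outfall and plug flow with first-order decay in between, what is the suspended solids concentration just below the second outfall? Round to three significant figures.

13.9 mg/L

Conservation of mass: C = (39.00·9.700 + 1.710·182.0) / 40.71 = 689.5/40.71 = 16.94 mg/L; combined flow 40.71 m³/s.
Half-life 86.0 h → k = ln 2 / 86.0 = 0.008060 h⁻¹ = 0.1934 d⁻¹.
First-order decay: C = 16.94·exp(−k·t) = 16.94·0.7362 = 12.47 mg/L.
At the second outfall, C = (40.71·12.47 + 1.470·53.00) / (40.71 + 1.470) = 13.88 mg/L.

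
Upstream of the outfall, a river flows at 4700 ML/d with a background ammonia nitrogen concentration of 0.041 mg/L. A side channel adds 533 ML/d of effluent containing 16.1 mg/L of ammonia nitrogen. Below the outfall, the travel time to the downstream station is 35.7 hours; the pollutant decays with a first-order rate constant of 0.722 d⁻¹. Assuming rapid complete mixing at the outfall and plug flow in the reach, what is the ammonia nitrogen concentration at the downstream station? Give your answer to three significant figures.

Mass balance: C = (4700·0.04100 + 533.0·16.10) / 5233 = 8774/5233 = 1.677 mg/L.
First-order decay: C = 1.677·exp(−k·t) = 1.677·0.3416 = 0.5728 mg/L.

0.573 mg/L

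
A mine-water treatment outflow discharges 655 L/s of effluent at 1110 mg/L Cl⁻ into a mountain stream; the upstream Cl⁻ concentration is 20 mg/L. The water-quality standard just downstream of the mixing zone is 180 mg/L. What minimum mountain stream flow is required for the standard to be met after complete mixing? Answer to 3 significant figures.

Set C_mix = 180: (Q·20.00 + 655.0·1110) / (Q + 655.0) = 180
→ Q = 655.0·(1110 − 180)/(180 − 20.00) = 3807 L/s.

3810 L/s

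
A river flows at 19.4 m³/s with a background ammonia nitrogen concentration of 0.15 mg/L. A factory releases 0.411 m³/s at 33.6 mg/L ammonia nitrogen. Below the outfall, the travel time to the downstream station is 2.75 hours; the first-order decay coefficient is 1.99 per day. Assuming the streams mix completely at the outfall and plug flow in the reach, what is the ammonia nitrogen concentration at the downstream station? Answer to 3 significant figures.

0.672 mg/L

Conservation of mass: C = (19.40·0.1500 + 0.4110·33.60) / 19.81 = 16.72/19.81 = 0.8440 mg/L.
After decay, C = 0.8440 × e^(−kt) = 0.8440 × 0.7961 = 0.6719 mg/L.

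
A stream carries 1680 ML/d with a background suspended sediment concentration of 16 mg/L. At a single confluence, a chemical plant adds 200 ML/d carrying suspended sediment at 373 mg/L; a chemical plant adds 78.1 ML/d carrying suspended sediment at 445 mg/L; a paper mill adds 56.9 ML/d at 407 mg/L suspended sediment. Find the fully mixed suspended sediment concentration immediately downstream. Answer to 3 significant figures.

Mass balance: C = (1680·16.00 + 200.0·373.0 + 78.10·445.0 + 56.90·407.0) / 2015 = 159400/2015 = 79.10 mg/L.

79.1 mg/L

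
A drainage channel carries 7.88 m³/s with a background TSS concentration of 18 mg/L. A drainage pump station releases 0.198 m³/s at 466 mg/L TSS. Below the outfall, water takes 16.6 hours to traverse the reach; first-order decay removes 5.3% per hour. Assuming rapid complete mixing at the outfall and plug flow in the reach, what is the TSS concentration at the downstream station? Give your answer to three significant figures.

11.7 mg/L

Conservation of mass: C = (7.880·18.00 + 0.1980·466.0) / 8.078 = 234.1/8.078 = 28.98 mg/L.
5.3%/h lost → k = −ln(1 − 0.053) = 0.05446 h⁻¹.
Applying C = C₀e^(−kt): 28.98 × 0.4050 = 11.74 mg/L.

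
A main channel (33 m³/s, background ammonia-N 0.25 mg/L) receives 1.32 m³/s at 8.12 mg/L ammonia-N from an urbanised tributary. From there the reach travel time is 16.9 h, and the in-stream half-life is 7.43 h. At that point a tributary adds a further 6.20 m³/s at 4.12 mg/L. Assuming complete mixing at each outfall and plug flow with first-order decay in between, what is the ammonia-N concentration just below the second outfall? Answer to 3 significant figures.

Flow-weighted average: C = (33.00·0.2500 + 1.320·8.120) / 34.32 = 18.97/34.32 = 0.5527 mg/L; combined flow 34.32 m³/s.
Half-life 7.43 h → k = ln 2 / 7.43 = 0.09329 h⁻¹ = 2.239 d⁻¹.
Decay over the reach: 0.5527·exp(−kt) = 0.5527·0.2067 = 0.1142 mg/L.
At the second outfall, C = (34.32·0.1142 + 6.200·4.120) / (34.32 + 6.200) = 0.7272 mg/L.

0.727 mg/L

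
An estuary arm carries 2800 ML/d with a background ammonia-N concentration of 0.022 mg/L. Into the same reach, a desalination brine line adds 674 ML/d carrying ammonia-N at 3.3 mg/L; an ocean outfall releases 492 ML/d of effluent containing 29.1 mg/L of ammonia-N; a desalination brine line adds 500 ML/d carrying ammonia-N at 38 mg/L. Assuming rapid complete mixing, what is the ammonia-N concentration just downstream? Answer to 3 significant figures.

Flow-weighted average: C = (2800·0.02200 + 674.0·3.300 + 492.0·29.10 + 500.0·38.00) / 4466 = 35600/4466 = 7.972 mg/L.

7.97 mg/L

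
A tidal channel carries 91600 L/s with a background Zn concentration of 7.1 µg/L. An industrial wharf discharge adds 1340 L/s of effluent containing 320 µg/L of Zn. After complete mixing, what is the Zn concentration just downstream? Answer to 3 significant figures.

Mass balance: C = (91600·7.100 + 1340·320.0) / 92940 = 1079000/92940 = 11.61 µg/L.

11.6 µg/L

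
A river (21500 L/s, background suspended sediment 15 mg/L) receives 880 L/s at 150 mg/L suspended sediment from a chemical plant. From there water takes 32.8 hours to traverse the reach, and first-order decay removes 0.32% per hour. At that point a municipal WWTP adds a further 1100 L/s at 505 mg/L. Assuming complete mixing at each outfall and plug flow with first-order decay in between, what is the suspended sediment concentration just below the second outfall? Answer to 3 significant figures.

Flow-weighted average: C = (21500·15.00 + 880.0·150.0) / 22380 = 454500/22380 = 20.31 mg/L; combined flow 22380 L/s.
0.32%/h lost → k = −ln(1 − 0.0032) = 0.003205 h⁻¹.
First-order decay: C = 20.31·exp(−k·t) = 20.31·0.9002 = 18.28 mg/L.
Second outfall: C = (22380·18.28 + 1100·505.0)/23480 = 41.08 mg/L.

41.1 mg/L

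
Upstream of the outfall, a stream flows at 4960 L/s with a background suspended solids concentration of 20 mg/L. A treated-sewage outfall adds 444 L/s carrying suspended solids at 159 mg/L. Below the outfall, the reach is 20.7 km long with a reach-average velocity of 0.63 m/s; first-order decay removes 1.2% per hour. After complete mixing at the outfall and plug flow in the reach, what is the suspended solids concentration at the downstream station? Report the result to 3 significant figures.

Conservation of mass: C = (4960·20.00 + 444.0·159.0) / 5404 = 169800/5404 = 31.42 mg/L.
Travel time t = 20.7·1000 / 0.63 = 32860 s = 9.127 h.
1.2%/h lost → k = −ln(1 − 0.012) = 0.01207 h⁻¹.
First-order decay: C = 31.42·exp(−k·t) = 31.42·0.8957 = 28.14 mg/L.

28.1 mg/L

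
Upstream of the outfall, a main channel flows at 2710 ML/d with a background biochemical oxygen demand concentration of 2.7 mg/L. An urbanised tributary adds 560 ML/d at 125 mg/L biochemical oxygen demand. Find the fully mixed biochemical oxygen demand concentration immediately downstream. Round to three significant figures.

Flow-weighted average: C = (2710·2.700 + 560.0·125.0) / 3270 = 77320/3270 = 23.64 mg/L.

23.6 mg/L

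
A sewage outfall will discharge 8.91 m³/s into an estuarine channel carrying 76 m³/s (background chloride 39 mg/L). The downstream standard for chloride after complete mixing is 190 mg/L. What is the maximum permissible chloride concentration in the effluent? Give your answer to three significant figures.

At the limit, (Qr·Cr + Qe·Cₑ)/(Qr + Qe) = 190:
Cₑ = (84.91·190 − 76.00·39.00) / 8.910 = 1478 mg/L.

1480 mg/L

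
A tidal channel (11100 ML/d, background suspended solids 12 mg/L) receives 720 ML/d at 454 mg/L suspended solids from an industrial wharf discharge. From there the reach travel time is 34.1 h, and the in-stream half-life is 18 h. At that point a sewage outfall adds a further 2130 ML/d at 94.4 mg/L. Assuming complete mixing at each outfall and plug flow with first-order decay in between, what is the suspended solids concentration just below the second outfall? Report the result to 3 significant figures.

23.3 mg/L

Flow-weighted average: C = (11100·12.00 + 720.0·454.0) / 11820 = 460100/11820 = 38.92 mg/L; combined flow 11820 ML/d.
Half-life 18 h → k = ln 2 / 18 = 0.03851 h⁻¹ = 0.9242 d⁻¹.
Decay over the reach: 38.92·exp(−kt) = 38.92·0.2690 = 10.47 mg/L.
At the second outfall, C = (11820·10.47 + 2130·94.40) / (11820 + 2130) = 23.28 mg/L.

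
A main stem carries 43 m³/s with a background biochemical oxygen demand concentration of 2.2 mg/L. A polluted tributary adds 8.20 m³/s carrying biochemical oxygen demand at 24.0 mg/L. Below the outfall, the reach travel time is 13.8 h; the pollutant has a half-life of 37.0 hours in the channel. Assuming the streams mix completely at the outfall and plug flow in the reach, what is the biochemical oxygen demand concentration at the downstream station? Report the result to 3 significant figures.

4.39 mg/L

Conservation of mass: C = (43.00·2.200 + 8.200·24.00) / 51.20 = 291.4/51.20 = 5.691 mg/L.
Half-life 37.0 h → k = ln 2 / 37.0 = 0.01873 h⁻¹ = 0.4496 d⁻¹.
After decay, C = 5.691 × e^(−kt) = 5.691 × 0.7722 = 4.395 mg/L.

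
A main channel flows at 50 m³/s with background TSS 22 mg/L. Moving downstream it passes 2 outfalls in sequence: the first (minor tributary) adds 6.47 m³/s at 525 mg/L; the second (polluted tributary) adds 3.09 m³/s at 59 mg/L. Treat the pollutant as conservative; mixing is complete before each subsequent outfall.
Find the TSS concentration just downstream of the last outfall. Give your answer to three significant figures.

78.6 mg/L

Below outfall 1: Q → 56.47 m³/s, C = (50.00·22.00 + 6.470·525.0)/56.47 = 79.63 mg/L.
Below outfall 2: Q → 59.56 m³/s, C = (56.47·79.63 + 3.090·59.00)/59.56 = 78.56 mg/L.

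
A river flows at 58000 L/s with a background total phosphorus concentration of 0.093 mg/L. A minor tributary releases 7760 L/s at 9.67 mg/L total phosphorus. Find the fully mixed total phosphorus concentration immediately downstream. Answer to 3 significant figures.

Mass balance: C = (58000·0.09300 + 7760·9.670) / 65760 = 80430/65760 = 1.223 mg/L.

1.22 mg/L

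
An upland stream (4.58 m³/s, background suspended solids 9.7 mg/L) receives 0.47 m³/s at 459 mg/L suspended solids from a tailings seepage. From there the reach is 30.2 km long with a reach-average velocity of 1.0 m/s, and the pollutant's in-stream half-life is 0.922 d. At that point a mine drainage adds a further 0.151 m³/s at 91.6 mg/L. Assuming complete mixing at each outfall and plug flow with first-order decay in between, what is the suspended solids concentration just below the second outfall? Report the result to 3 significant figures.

Mass balance: C = (4.580·9.700 + 0.4700·459.0) / 5.050 = 260.2/5.050 = 51.52 mg/L; combined flow 5.050 m³/s.
Travel time t = 30.2·1000 / 1.0 = 30200 s = 8.389 h.
Half-life 0.922 d → k = ln 2 / 0.922 = 0.7518 d⁻¹.
After decay, C = 51.52 × e^(−kt) = 51.52 × 0.7689 = 39.61 mg/L.
At the second outfall, C = (5.050·39.61 + 0.1510·91.60) / (5.050 + 0.1510) = 41.12 mg/L.

41.1 mg/L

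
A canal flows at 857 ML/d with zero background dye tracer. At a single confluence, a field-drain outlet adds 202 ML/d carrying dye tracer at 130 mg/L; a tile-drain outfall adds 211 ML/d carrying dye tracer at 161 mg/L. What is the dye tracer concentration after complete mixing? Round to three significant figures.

47.4 mg/L

Flow-weighted average: C = (857.0·0 + 202.0·130.0 + 211.0·161.0) / 1270 = 60230/1270 = 47.43 mg/L.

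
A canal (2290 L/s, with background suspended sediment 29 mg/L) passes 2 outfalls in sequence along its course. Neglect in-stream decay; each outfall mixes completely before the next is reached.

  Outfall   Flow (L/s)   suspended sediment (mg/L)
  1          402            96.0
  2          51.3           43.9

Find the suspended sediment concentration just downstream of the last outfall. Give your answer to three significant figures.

After outfall 1: Q = 2290 + 402.0 = 2692 L/s; C = (2290·29.00 + 402.0·96.00)/2692 = 39.01 mg/L.
After outfall 2: Q = 2692 + 51.30 = 2743 L/s; C = (2692·39.01 + 51.30·43.90)/2743 = 39.10 mg/L.

39.1 mg/L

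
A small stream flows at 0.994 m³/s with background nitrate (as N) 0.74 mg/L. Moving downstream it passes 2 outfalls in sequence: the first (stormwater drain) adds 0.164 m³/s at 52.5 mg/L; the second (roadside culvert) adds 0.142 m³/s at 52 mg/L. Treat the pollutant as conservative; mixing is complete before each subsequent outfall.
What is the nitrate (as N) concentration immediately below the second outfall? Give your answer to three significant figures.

Below outfall 1: Q → 1.158 m³/s, C = (0.9940·0.7400 + 0.1640·52.50)/1.158 = 8.070 mg/L.
Below outfall 2: Q → 1.300 m³/s, C = (1.158·8.070 + 0.1420·52.00)/1.300 = 12.87 mg/L.

12.9 mg/L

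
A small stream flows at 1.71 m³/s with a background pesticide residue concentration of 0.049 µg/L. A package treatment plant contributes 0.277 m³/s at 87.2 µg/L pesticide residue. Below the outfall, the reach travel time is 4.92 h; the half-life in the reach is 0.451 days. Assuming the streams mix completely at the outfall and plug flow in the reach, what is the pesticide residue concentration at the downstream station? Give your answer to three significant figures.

Mass balance: C = (1.710·0.04900 + 0.2770·87.20) / 1.987 = 24.24/1.987 = 12.20 µg/L.
Half-life 0.451 d → k = ln 2 / 0.451 = 1.537 d⁻¹.
After decay, C = 12.20 × e^(−kt) = 12.20 × 0.7297 = 8.902 µg/L.

8.90 µg/L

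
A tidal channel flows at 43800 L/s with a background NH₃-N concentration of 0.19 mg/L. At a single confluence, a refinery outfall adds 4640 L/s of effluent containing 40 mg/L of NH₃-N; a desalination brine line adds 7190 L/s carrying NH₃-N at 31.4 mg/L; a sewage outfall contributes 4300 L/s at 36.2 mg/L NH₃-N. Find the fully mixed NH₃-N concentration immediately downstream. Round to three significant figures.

After mixing, C = (43800·0.1900 + 4640·40.00 + 7190·31.40 + 4300·36.20) / 59930 = 575300/59930 = 9.600 mg/L.

9.60 mg/L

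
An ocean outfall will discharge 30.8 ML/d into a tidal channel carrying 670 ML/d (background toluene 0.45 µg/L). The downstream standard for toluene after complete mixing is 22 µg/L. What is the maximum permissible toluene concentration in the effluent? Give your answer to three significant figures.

At the limit, (Qr·Cr + Qe·Cₑ)/(Qr + Qe) = 22:
Cₑ = (700.8·22 − 670.0·0.4500) / 30.80 = 490.8 µg/L.

491 µg/L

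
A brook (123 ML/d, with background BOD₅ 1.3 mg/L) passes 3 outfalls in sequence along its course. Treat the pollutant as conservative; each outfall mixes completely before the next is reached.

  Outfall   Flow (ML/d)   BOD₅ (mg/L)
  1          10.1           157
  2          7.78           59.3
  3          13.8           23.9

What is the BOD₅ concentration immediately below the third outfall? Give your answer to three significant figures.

After outfall 1: Q = 123.0 + 10.10 = 133.1 ML/d; C = (123.0·1.300 + 10.10·157.0)/133.1 = 13.11 mg/L.
After outfall 2: Q = 133.1 + 7.780 = 140.9 ML/d; C = (133.1·13.11 + 7.780·59.30)/140.9 = 15.67 mg/L.
After outfall 3: Q = 140.9 + 13.80 = 154.7 ML/d; C = (140.9·15.67 + 13.80·23.90)/154.7 = 16.40 mg/L.

16.4 mg/L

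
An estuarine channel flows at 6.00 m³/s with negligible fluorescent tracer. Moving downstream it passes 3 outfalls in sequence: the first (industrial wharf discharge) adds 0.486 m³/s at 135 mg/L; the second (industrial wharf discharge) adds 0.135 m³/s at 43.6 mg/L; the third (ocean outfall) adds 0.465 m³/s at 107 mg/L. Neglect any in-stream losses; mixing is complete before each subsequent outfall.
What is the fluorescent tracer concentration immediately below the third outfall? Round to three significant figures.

Outfall 1: combined Q = 6.486 m³/s; C = (6.000·0 + 0.4860·135.0)/6.486 = 10.12 mg/L.
Outfall 2: combined Q = 6.621 m³/s; C = (6.486·10.12 + 0.1350·43.60)/6.621 = 10.80 mg/L.
Outfall 3: combined Q = 7.086 m³/s; C = (6.621·10.80 + 0.4650·107.0)/7.086 = 17.11 mg/L.

17.1 mg/L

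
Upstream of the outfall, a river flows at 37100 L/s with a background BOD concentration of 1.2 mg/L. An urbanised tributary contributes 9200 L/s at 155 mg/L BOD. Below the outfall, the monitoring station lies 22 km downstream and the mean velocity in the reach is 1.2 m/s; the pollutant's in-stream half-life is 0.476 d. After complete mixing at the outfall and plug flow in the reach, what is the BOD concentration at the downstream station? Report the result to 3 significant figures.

23.3 mg/L

Conservation of mass: C = (37100·1.200 + 9200·155.0) / 46300 = 1471000/46300 = 31.76 mg/L.
Travel time t = 22·1000 / 1.2 = 18330 s = 5.093 h.
Half-life 0.476 d → k = ln 2 / 0.476 = 1.456 d⁻¹.
First-order decay: C = 31.76·exp(−k·t) = 31.76·0.7342 = 23.32 mg/L.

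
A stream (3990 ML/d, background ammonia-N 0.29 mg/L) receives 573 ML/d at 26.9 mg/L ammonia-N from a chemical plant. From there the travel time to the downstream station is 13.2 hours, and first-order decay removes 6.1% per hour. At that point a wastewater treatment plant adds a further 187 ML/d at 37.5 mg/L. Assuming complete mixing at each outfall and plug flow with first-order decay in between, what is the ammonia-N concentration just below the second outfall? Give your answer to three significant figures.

Conservation of mass: C = (3990·0.2900 + 573.0·26.90) / 4563 = 16570/4563 = 3.632 mg/L; combined flow 4563 ML/d.
6.1%/h lost → k = −ln(1 − 0.061) = 0.06294 h⁻¹.
First-order decay: C = 3.632·exp(−k·t) = 3.632·0.4357 = 1.582 mg/L.
At the second outfall, C = (4563·1.582 + 187.0·37.50) / (4563 + 187.0) = 2.996 mg/L.

3.00 mg/L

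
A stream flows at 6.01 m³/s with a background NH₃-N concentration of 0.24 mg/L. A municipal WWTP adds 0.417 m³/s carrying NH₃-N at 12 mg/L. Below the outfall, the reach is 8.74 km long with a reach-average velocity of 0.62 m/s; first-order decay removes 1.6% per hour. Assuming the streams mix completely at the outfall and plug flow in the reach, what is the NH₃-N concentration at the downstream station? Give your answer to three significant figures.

Flow-weighted average: C = (6.010·0.2400 + 0.4170·12.00) / 6.427 = 6.446/6.427 = 1.003 mg/L.
Travel time t = 8.74·1000 / 0.62 = 14100 s = 3.916 h.
1.6%/h lost → k = −ln(1 − 0.016) = 0.01613 h⁻¹.
First-order decay: C = 1.003·exp(−k·t) = 1.003·0.9388 = 0.9416 mg/L.

0.942 mg/L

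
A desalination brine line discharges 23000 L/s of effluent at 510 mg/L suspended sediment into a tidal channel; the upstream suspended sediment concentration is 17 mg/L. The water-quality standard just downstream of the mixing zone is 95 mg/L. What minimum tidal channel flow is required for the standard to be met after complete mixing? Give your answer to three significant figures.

Set C_mix = 95: (Q·17.00 + 23000·510.0) / (Q + 23000) = 95
→ Q = 23000·(510.0 − 95)/(95 − 17.00) = 122400 L/s.

122000 L/s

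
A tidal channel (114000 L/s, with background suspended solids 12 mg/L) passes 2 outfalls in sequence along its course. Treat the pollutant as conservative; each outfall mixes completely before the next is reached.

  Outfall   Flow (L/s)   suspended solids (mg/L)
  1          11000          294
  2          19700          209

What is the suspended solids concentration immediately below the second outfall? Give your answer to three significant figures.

Outfall 1: combined Q = 125000 L/s; C = (114000·12.00 + 11000·294.0)/125000 = 36.82 mg/L.
Outfall 2: combined Q = 144700 L/s; C = (125000·36.82 + 19700·209.0)/144700 = 60.26 mg/L.

60.3 mg/L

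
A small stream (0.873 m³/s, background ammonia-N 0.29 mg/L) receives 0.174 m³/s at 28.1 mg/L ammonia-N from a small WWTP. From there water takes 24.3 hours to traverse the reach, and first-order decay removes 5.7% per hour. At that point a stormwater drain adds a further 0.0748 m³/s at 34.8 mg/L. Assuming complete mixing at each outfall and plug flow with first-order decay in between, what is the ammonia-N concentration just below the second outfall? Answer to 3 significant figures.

3.42 mg/L

Flow-weighted average: C = (0.8730·0.2900 + 0.1740·28.10) / 1.047 = 5.143/1.047 = 4.912 mg/L; combined flow 1.047 m³/s.
5.7%/h lost → k = −ln(1 − 0.057) = 0.05869 h⁻¹.
After decay, C = 4.912 × e^(−kt) = 4.912 × 0.2402 = 1.180 mg/L.
Second outfall: C = (1.047·1.180 + 0.07480·34.80)/1.122 = 3.422 mg/L.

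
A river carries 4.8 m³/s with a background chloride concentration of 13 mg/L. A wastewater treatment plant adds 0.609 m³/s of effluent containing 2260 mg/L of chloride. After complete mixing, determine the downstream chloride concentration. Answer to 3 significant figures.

266 mg/L

Flow-weighted average: C = (4.800·13.00 + 0.6090·2260) / 5.409 = 1439/5.409 = 266.0 mg/L.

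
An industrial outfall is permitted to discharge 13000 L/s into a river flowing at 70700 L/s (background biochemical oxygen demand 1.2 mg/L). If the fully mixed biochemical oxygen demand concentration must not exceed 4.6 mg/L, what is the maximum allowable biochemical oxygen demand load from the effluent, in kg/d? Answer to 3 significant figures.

25900 kg/d

Mass balance at the limit: 70700·1.200 + 13000·Cₑ = 83700·4.6 → Cₑ = 23.09 mg/L.
13000 L/s = 13.00 m³/s. Load = 13.00 m³/s × 23.09 g/m³ × 86 400 s/d = 25940 kg/d.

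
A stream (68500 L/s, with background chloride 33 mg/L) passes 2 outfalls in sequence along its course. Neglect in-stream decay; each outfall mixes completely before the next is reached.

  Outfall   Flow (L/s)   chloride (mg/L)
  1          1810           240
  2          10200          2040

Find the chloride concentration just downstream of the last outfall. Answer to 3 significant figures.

Outfall 1: combined Q = 70310 L/s; C = (68500·33.00 + 1810·240.0)/70310 = 38.33 mg/L.
Outfall 2: combined Q = 80510 L/s; C = (70310·38.33 + 10200·2040)/80510 = 291.9 mg/L.

292 mg/L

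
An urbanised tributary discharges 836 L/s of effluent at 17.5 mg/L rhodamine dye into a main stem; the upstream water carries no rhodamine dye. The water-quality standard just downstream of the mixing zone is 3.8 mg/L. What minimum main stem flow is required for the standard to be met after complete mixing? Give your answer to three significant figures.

Set C_mix = 3.8: (Q·0 + 836.0·17.50) / (Q + 836.0) = 3.8
→ Q = 836.0·(17.50 − 3.8)/(3.8 − 0) = 3014 L/s.

3010 L/s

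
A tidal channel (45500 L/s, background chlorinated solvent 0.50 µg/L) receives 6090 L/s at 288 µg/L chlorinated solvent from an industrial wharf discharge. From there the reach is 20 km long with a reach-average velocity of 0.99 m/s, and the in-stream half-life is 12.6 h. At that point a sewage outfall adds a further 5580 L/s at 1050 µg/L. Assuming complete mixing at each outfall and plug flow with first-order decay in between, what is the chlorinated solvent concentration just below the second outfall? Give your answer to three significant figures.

125 µg/L

After mixing, C = (45500·0.5000 + 6090·288.0) / 51590 = 1777000/51590 = 34.44 µg/L; combined flow 51590 L/s.
Travel time t = 20·1000 / 0.99 = 20200 s = 5.612 h.
Half-life 12.6 h → k = ln 2 / 12.6 = 0.05501 h⁻¹ = 1.320 d⁻¹.
Decay over the reach: 34.44·exp(−kt) = 34.44·0.7344 = 25.29 µg/L.
At the second outfall, C = (51590·25.29 + 5580·1050) / (51590 + 5580) = 125.3 µg/L.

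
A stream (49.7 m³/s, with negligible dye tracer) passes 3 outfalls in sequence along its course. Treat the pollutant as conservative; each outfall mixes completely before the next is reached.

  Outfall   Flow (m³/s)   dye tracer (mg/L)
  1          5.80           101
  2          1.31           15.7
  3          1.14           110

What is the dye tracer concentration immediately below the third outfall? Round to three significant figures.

After outfall 1: Q = 49.70 + 5.800 = 55.50 m³/s; C = (49.70·0 + 5.800·101.0)/55.50 = 10.55 mg/L.
After outfall 2: Q = 55.50 + 1.310 = 56.81 m³/s; C = (55.50·10.55 + 1.310·15.70)/56.81 = 10.67 mg/L.
After outfall 3: Q = 56.81 + 1.140 = 57.95 m³/s; C = (56.81·10.67 + 1.140·110.0)/57.95 = 12.63 mg/L.

12.6 mg/L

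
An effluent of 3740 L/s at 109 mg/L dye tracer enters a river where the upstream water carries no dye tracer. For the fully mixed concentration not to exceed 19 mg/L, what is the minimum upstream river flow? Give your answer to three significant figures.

Set C_mix = 19: (Q·0 + 3740·109.0) / (Q + 3740) = 19
→ Q = 3740·(109.0 − 19)/(19 − 0) = 17720 L/s.

17700 L/s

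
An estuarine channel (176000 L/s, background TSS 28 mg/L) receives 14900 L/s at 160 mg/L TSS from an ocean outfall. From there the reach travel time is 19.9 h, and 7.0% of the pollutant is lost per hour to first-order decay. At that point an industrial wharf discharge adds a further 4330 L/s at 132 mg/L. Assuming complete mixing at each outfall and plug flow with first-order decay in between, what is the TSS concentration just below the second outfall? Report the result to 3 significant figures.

Mass balance: C = (176000·28.00 + 14900·160.0) / 190900 = 7312000/190900 = 38.30 mg/L; combined flow 190900 L/s.
7.0%/h lost → k = −ln(1 − 0.07) = 0.07257 h⁻¹.
Decay over the reach: 38.30·exp(−kt) = 38.30·0.2359 = 9.037 mg/L.
Second outfall: C = (190900·9.037 + 4330·132.0)/195200 = 11.76 mg/L.

11.8 mg/L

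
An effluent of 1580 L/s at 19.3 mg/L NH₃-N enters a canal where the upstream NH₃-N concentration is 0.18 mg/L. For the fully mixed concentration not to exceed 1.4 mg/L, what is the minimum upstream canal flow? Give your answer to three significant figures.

Set C_mix = 1.4: (Q·0.1800 + 1580·19.30) / (Q + 1580) = 1.4
→ Q = 1580·(19.30 − 1.4)/(1.4 − 0.1800) = 23180 L/s.

23200 L/s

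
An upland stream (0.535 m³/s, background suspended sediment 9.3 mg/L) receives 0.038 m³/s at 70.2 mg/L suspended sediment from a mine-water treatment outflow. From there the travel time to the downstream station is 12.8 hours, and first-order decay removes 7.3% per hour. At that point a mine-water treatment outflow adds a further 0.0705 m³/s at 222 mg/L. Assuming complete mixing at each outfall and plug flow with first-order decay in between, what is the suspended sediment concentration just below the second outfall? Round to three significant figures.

After mixing, C = (0.5350·9.300 + 0.03800·70.20) / 0.5730 = 7.643/0.5730 = 13.34 mg/L; combined flow 0.5730 m³/s.
7.3%/h lost → k = −ln(1 − 0.073) = 0.07580 h⁻¹.
First-order decay: C = 13.34·exp(−k·t) = 13.34·0.3790 = 5.055 mg/L.
At the second outfall, C = (0.5730·5.055 + 0.07050·222.0) / (0.5730 + 0.07050) = 28.82 mg/L.

28.8 mg/L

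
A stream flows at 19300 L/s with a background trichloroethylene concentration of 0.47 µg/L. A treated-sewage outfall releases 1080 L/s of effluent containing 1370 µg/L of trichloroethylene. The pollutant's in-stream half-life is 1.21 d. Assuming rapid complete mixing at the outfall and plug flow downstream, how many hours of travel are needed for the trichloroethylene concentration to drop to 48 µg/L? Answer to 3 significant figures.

17.6 h

Flow-weighted average: C = (19300·0.4700 + 1080·1370) / 20380 = 1489000/20380 = 73.05 µg/L.
Half-life 1.21 d → k = ln 2 / 1.21 = 0.5728 d⁻¹.
73.05·exp(−k·t) = 48 → t = ln(73.05/48)/k = 63330 s = 17.59 h.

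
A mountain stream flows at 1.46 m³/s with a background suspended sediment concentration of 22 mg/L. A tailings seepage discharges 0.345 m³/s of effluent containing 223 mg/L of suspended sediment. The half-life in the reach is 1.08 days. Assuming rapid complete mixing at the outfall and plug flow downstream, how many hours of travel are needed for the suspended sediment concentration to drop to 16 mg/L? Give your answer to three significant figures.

49.7 h

Mixed concentration C = ΣQC/ΣQ = (1.460·22.00 + 0.3450·223.0) / 1.805 = 109.1/1.805 = 60.42 mg/L.
Half-life 1.08 d → k = ln 2 / 1.08 = 0.6418 d⁻¹.
60.42·exp(−k·t) = 16 → t = ln(60.42/16)/k = 178900 s = 49.69 h.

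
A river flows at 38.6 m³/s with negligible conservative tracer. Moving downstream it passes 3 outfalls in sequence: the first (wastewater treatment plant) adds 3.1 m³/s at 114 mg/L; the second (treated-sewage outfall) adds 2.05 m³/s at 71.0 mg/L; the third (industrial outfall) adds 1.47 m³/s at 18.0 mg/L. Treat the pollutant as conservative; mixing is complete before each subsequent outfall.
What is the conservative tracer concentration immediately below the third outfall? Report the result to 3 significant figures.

11.6 mg/L

After outfall 1: Q = 38.60 + 3.100 = 41.70 m³/s; C = (38.60·0 + 3.100·114.0)/41.70 = 8.475 mg/L.
After outfall 2: Q = 41.70 + 2.050 = 43.75 m³/s; C = (41.70·8.475 + 2.050·71.00)/43.75 = 11.40 mg/L.
After outfall 3: Q = 43.75 + 1.470 = 45.22 m³/s; C = (43.75·11.40 + 1.470·18.00)/45.22 = 11.62 mg/L.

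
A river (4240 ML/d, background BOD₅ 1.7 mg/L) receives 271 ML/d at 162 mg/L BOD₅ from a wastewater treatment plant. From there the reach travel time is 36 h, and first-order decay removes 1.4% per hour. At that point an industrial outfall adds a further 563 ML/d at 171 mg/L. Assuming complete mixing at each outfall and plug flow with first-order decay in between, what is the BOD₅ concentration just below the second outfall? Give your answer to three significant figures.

25.0 mg/L

Flow-weighted average: C = (4240·1.700 + 271.0·162.0) / 4511 = 51110/4511 = 11.33 mg/L; combined flow 4511 ML/d.
1.4%/h lost → k = −ln(1 − 0.014) = 0.01410 h⁻¹.
After decay, C = 11.33 × e^(−kt) = 11.33 × 0.6020 = 6.820 mg/L.
At the second outfall, C = (4511·6.820 + 563.0·171.0) / (4511 + 563.0) = 25.04 mg/L.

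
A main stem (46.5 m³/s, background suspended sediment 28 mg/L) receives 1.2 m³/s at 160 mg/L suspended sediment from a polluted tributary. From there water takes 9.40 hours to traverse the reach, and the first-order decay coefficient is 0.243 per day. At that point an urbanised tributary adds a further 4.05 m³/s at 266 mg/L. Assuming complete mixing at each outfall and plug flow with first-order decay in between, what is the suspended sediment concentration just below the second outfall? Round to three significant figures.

Conservation of mass: C = (46.50·28.00 + 1.200·160.0) / 47.70 = 1494/47.70 = 31.32 mg/L; combined flow 47.70 m³/s.
Decay over the reach: 31.32·exp(−kt) = 31.32·0.9092 = 28.48 mg/L.
At the second outfall, C = (47.70·28.48 + 4.050·266.0) / (47.70 + 4.050) = 47.07 mg/L.

47.1 mg/L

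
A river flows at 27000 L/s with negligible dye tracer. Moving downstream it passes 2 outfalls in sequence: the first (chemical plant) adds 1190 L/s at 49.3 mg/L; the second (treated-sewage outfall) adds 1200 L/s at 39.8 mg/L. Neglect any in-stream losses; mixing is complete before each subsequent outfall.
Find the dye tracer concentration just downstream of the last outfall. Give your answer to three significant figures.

Below outfall 1: Q → 28190 L/s, C = (27000·0 + 1190·49.30)/28190 = 2.081 mg/L.
Below outfall 2: Q → 29390 L/s, C = (28190·2.081 + 1200·39.80)/29390 = 3.621 mg/L.

3.62 mg/L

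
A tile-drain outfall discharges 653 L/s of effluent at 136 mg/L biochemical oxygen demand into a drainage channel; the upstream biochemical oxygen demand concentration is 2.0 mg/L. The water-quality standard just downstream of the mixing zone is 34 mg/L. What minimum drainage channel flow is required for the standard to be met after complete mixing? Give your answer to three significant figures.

2080 L/s

Set C_mix = 34: (Q·2.000 + 653.0·136.0) / (Q + 653.0) = 34
→ Q = 653.0·(136.0 − 34)/(34 − 2.000) = 2081 L/s.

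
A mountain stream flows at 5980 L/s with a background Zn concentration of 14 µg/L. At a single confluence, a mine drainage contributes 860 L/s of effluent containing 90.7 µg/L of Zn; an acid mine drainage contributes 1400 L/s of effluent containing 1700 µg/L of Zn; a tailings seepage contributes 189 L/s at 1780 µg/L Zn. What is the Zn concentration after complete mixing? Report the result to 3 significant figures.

341 µg/L

Flow-weighted average: C = (5980·14.00 + 860.0·90.70 + 1400·1700 + 189.0·1780) / 8429 = 2878000/8429 = 341.5 µg/L.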